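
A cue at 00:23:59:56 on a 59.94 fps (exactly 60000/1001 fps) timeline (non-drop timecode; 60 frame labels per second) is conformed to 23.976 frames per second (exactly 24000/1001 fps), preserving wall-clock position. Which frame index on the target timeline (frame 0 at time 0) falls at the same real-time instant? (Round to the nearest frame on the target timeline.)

Source frame index: (0×3600 + 23×60 + 59) × 60 + 56 = 86396.
Real time: 86396 / (60000/1001) = 21620599/15000 s.
Target frame: (21620599/15000) × (24000/1001) = 172792/5 ≈ 34558.400 → 34558.

frame 34558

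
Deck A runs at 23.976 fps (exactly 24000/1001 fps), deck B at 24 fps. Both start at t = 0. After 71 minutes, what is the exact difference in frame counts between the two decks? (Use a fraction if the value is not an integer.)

102240/1001 frames

71 min = 4260 s.
A emits 24000/1001 × 4260 = 102240000/1001 frames; B emits 24 × 4260 = 102240.
Difference = 102240/1001 frames (≈ 102.1379); B is ahead of A.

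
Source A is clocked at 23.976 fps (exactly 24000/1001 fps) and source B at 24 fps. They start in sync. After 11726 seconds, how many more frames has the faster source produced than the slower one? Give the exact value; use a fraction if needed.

1968/7 frames

A emits 24000/1001 × 11726 = 1968000/7 frames; B emits 24 × 11726 = 281424.
Difference = 1968/7 frames (≈ 281.1429); B is ahead of A.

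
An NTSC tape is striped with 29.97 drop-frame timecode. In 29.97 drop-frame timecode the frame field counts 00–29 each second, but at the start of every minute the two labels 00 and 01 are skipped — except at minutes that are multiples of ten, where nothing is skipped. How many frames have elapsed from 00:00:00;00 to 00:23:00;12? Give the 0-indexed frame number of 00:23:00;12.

41370

As if non-drop at 30 labels/s: (0 × 3600 + 23 × 60 + 0) × 30 + 12 = 41412.
Minute boundaries passed: 23; those not divisible by 10: 23 − 2 = 21; dropped labels = 2 × 21 = 42.
Actual frame index = 41412 − 42 = 41370.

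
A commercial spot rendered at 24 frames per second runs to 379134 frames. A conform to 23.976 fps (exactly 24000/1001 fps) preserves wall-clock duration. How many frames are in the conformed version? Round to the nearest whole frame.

378755 frames

Frames at target rate = 379134 × (24000/1001) / (24) = 54162000/143 ≈ 378755.245.
Nearest whole frame: 378755.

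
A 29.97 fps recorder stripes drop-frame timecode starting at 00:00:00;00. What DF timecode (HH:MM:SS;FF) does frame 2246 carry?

00:01:14;28

Ten DF minutes hold 17982 frames, so frame 2246 lies in block 0 (frames 0–17981) with 2246 frames into that block.
The block's first minute is 1800 frames and the rest 1798 each; 2246 frames reaches minute 1, so 0 × 18 + 1 × 2 = 2 labels have been skipped so far.
Adding those back, label number 2246 + 2 = 2248 at 30 labels/s is 74 s + 28 f = 0 h 1 min 14 s frame 28, i.e. 00:01:14;28.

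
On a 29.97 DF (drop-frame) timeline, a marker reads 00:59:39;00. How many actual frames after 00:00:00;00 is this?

107262

Complete 10-minute blocks: 5, each 17982 frames → 89910.
Remaining 9 whole minutes in the current block: 1800 + 8 × 1798 = 16184 frames.
Within the current minute: 39 × 30 + 0 − 2 = 1168 (labels ;00/;01 skipped at this minute). Total = 89910 + 16184 + 1168 = 107262.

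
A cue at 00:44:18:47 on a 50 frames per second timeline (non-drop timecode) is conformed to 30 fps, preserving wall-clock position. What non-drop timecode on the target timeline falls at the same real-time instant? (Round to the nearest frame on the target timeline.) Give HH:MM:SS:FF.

Source frame index: (0×3600 + 44×60 + 18) × 50 + 47 = 132947.
Real time: 132947 / (50) = 132947/50 s.
Target frame: (132947/50) × (30) = 398841/5 ≈ 79768.200 → 79768.
At 30 labels/s: frame 79768 → 00:44:18:28.

00:44:18:28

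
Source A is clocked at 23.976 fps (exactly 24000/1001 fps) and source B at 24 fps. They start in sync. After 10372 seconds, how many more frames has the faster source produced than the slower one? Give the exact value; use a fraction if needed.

248928/1001 frames

A emits 24000/1001 × 10372 = 248928000/1001 frames; B emits 24 × 10372 = 248928.
Difference = 248928/1001 frames (≈ 248.6793); B is ahead of A.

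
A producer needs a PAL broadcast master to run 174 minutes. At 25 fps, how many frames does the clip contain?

261000 frames

174 min = 10440 s.
Frames = 10440 × 25 = 261000.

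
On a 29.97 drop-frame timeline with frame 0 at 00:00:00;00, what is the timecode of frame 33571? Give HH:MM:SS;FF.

00:18:40;05

Each 10-minute DF block holds 10 × 60 × 30 − 9 × 2 = 17982 frames. 33571 ÷ 17982 → 1 full block, remainder 15589.
Within the partial block the first minute is 1800 frames and each further minute 1798, so 8 further minute boundaries passed. Total skipped labels = 18 × 1 + 2 × 8 = 34.
Non-drop label index = 33571 + 34 = 33605; at 30 labels/s that is 00:18:40:05, i.e. DF 00:18:40;05.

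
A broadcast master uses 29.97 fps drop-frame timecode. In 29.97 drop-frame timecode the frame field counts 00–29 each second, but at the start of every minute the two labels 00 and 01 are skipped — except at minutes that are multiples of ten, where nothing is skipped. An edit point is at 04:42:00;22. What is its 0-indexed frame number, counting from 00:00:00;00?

Complete 10-minute blocks: 28, each 17982 frames → 503496.
Remaining 2 whole minutes in the current block: 1800 + 1 × 1798 = 3598 frames.
Within the current minute: 0 × 30 + 22 − 2 = 20 (labels ;00/;01 skipped at this minute). Total = 503496 + 3598 + 20 = 507114.

507114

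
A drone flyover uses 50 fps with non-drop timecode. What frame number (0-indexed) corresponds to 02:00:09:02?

Total seconds to the label: (2 × 3600 + 0 × 60 + 9) = 7209.
Frame index = 7209 × 50 + 2 = 360452.

frame 360452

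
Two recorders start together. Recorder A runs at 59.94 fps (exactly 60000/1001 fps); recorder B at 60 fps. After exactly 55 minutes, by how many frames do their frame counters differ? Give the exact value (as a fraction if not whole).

18000/91 frames

55 min = 3300 s.
A emits 60000/1001 × 3300 = 18000000/91 frames; B emits 60 × 3300 = 198000.
Difference = 18000/91 frames (≈ 197.8022); B is ahead of A.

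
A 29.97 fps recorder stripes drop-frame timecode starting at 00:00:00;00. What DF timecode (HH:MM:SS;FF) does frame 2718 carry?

00:01:30;20

Ten DF minutes hold 17982 frames, so frame 2718 lies in block 0 (frames 0–17981) with 2718 frames into that block.
The block's first minute is 1800 frames and the rest 1798 each; 2718 frames reaches minute 1, so 0 × 18 + 1 × 2 = 2 labels have been skipped so far.
Adding those back, label number 2718 + 2 = 2720 at 30 labels/s is 90 s + 20 f = 0 h 1 min 30 s frame 20, i.e. 00:01:30;20.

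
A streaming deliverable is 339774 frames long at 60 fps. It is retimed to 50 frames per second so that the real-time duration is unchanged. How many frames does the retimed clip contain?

Target frames = source frames × (target rate / source rate) = 339774 × (50)/(60) = 339774 × 5/6 = 283145.

283145 frames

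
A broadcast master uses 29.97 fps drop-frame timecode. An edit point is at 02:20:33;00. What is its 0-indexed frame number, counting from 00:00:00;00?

252738

As if non-drop at 30 labels/s: (2 × 3600 + 20 × 60 + 33) × 30 + 0 = 252990.
Minute boundaries passed: 140; those not divisible by 10: 140 − 14 = 126; dropped labels = 2 × 126 = 252.
Actual frame index = 252990 − 252 = 252738.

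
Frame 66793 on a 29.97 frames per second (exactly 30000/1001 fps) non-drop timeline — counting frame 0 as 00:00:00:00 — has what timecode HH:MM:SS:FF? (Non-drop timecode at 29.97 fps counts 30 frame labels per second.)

00:37:06:13

66793 ÷ 30 = 2226 full seconds, remainder 13 frames.
2226 s = 0 h 37 min 6 s.
Timecode: 00:37:06:13.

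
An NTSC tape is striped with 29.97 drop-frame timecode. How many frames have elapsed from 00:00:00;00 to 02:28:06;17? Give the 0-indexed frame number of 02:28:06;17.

As if non-drop at 30 labels/s: (2 × 3600 + 28 × 60 + 6) × 30 + 17 = 266597.
Minute boundaries passed: 148; those not divisible by 10: 148 − 14 = 134; dropped labels = 2 × 134 = 268.
Actual frame index = 266597 − 268 = 266329.

266329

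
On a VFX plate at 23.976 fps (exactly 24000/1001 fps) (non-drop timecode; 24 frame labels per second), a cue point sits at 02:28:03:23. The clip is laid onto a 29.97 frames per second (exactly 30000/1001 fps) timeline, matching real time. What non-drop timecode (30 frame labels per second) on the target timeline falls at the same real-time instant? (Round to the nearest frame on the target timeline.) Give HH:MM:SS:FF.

Source frame index: (2×3600 + 28×60 + 3) × 24 + 23 = 213215.
Real time: 213215 / (24000/1001) = 42685643/4800 s.
Target frame: (42685643/4800) × (30000/1001) = 1066075/4 ≈ 266518.750 → 266519.
At 30 labels/s: frame 266519 → 02:28:03:29.

02:28:03:29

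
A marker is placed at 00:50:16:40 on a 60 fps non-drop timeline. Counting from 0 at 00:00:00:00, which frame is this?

181000

Total seconds to the label: (0 × 3600 + 50 × 60 + 16) = 3016.
Frame index = 3016 × 60 + 40 = 181000.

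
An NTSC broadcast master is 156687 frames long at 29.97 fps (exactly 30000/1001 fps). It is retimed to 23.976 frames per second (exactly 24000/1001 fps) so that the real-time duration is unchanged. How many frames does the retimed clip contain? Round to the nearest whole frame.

125350 frames

Frames at target rate = 156687 × (24000/1001) / (30000/1001) = 626748/5 ≈ 125349.600.
Nearest whole frame: 125350.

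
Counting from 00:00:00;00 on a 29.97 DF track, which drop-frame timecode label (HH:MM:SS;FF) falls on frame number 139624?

01:17:38;24

Ten DF minutes hold 17982 frames, so frame 139624 lies in block 7 (frames 125874–143855) with 13750 frames into that block.
The block's first minute is 1800 frames and the rest 1798 each; 13750 frames reaches minute 7, so 7 × 18 + 7 × 2 = 140 labels have been skipped so far.
Adding those back, label number 139624 + 140 = 139764 at 30 labels/s is 4658 s + 24 f = 1 h 17 min 38 s frame 24, i.e. 01:17:38;24.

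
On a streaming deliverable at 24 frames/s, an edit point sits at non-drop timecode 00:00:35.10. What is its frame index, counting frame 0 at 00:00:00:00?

Total seconds to the label: (0 × 3600 + 0 × 60 + 35) = 35.
Frame index = 35 × 24 + 10 = 850.

frame 850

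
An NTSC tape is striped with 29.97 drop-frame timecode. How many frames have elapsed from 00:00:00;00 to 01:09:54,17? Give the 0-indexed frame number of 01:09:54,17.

As if non-drop at 30 labels/s: (1 × 3600 + 9 × 60 + 54) × 30 + 17 = 125837.
Minute boundaries passed: 69; those not divisible by 10: 69 − 6 = 63; dropped labels = 2 × 63 = 126.
Actual frame index = 125837 − 126 = 125711.

125711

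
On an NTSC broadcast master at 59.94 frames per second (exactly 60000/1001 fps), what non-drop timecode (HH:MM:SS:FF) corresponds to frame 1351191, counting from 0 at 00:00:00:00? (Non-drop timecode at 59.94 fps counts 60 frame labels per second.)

1351191 ÷ 60 = 22519 full seconds, remainder 51 frames.
22519 s = 6 h 15 min 19 s.
Timecode: 06:15:19:51.

06:15:19:51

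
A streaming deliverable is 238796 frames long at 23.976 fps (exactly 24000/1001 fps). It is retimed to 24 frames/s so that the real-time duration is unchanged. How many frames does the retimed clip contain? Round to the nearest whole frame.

Frames at target rate = 238796 × (24) / (24000/1001) = 59758699/250 ≈ 239034.796.
Nearest whole frame: 239035.

239035 frames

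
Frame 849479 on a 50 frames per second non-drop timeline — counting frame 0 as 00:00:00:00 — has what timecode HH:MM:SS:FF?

04:43:09:29

849479 ÷ 50 = 16989 full seconds, remainder 29 frames.
16989 s = 4 h 43 min 9 s.
Timecode: 04:43:09:29.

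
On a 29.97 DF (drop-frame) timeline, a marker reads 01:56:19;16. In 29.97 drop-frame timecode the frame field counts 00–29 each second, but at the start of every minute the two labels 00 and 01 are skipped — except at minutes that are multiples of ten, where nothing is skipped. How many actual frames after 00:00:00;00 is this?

Complete 10-minute blocks: 11, each 17982 frames → 197802.
Remaining 6 whole minutes in the current block: 1800 + 5 × 1798 = 10790 frames.
Within the current minute: 19 × 30 + 16 − 2 = 584 (labels ;00/;01 skipped at this minute). Total = 197802 + 10790 + 584 = 209176.

209176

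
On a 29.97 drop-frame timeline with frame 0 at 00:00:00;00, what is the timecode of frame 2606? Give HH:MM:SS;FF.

00:01:26;28

Ten DF minutes hold 17982 frames, so frame 2606 lies in block 0 (frames 0–17981) with 2606 frames into that block.
The block's first minute is 1800 frames and the rest 1798 each; 2606 frames reaches minute 1, so 0 × 18 + 1 × 2 = 2 labels have been skipped so far.
Adding those back, label number 2606 + 2 = 2608 at 30 labels/s is 86 s + 28 f = 0 h 1 min 26 s frame 28, i.e. 00:01:26;28.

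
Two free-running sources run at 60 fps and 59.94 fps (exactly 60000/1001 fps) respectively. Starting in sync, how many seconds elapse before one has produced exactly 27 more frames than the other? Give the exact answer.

The gap grows by |60000/1001 − 60| = 60/1001 frames per second.
Time for a 27-frame gap: 27 ÷ (60/1001) = 450.45 s.

450.45 seconds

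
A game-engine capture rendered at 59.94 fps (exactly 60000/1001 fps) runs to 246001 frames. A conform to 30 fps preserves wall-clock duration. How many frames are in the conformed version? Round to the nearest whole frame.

Frames at target rate = 246001 × (30) / (60000/1001) = 246247001/2000 ≈ 123123.500.
Nearest whole frame: 123124.

123124 frames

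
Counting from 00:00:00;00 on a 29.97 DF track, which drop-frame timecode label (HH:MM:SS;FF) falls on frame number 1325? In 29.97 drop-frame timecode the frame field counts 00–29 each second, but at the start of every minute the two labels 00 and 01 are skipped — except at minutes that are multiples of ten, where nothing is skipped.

Each 10-minute DF block holds 10 × 60 × 30 − 9 × 2 = 17982 frames. 1325 ÷ 17982 → 0 full blocks, remainder 1325.
Within the partial block the first minute is 1800 frames and each further minute 1798, so 0 further minute boundaries passed. Total skipped labels = 18 × 0 + 2 × 0 = 0.
Non-drop label index = 1325 + 0 = 1325; at 30 labels/s that is 00:00:44:05, i.e. DF 00:00:44;05.

00:00:44;05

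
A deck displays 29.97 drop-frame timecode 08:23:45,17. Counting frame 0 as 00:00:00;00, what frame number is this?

905861

Complete 10-minute blocks: 50, each 17982 frames → 899100.
Remaining 3 whole minutes in the current block: 1800 + 2 × 1798 = 5396 frames.
Within the current minute: 45 × 30 + 17 − 2 = 1365 (labels ;00/;01 skipped at this minute). Total = 899100 + 5396 + 1365 = 905861.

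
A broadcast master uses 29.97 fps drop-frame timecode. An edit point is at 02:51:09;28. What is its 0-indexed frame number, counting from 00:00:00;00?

Complete 10-minute blocks: 17, each 17982 frames → 305694.
Remaining 1 whole minute in the current block: 1800 + 0 × 1798 = 1800 frames.
Within the current minute: 9 × 30 + 28 − 2 = 296 (labels ;00/;01 skipped at this minute). Total = 305694 + 1800 + 296 = 307790.

307790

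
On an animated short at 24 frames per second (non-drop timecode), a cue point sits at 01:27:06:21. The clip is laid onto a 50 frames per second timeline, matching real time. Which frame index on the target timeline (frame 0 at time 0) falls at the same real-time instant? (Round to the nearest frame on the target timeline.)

Source frame index: (1×3600 + 27×60 + 6) × 24 + 21 = 125445.
Real time: 125445 / (24) = 41815/8 s.
Target frame: (41815/8) × (50) = 1045375/4 ≈ 261343.750 → 261344.

frame 261344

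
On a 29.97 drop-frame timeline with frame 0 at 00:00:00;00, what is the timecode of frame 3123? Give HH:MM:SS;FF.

Each 10-minute DF block holds 10 × 60 × 30 − 9 × 2 = 17982 frames. 3123 ÷ 17982 → 0 full blocks, remainder 3123.
Within the partial block the first minute is 1800 frames and each further minute 1798, so 1 further minute boundary passed. Total skipped labels = 18 × 0 + 2 × 1 = 2.
Non-drop label index = 3123 + 2 = 3125; at 30 labels/s that is 00:01:44:05, i.e. DF 00:01:44;05.

00:01:44;05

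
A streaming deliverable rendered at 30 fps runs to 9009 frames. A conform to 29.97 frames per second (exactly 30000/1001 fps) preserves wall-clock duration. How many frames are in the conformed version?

9000 frames

Target frames = source frames × (target rate / source rate) = 9009 × (30000/1001)/(30) = 9009 × 1000/1001 = 9000.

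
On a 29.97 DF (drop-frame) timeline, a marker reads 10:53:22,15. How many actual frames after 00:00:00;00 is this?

1174899

Complete 10-minute blocks: 65, each 17982 frames → 1168830.
Remaining 3 whole minutes in the current block: 1800 + 2 × 1798 = 5396 frames.
Within the current minute: 22 × 30 + 15 − 2 = 673 (labels ;00/;01 skipped at this minute). Total = 1168830 + 5396 + 673 = 1174899.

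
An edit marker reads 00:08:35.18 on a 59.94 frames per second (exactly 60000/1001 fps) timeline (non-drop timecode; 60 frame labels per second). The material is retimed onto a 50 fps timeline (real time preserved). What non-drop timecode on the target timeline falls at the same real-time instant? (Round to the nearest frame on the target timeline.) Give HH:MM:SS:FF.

Source frame index: (0×3600 + 8×60 + 35) × 60 + 18 = 30918.
Real time: 30918 / (60000/1001) = 5158153/10000 s.
Target frame: (5158153/10000) × (50) = 5158153/200 ≈ 25790.765 → 25791.
At 50 labels/s: frame 25791 → 00:08:35:41.

00:08:35:41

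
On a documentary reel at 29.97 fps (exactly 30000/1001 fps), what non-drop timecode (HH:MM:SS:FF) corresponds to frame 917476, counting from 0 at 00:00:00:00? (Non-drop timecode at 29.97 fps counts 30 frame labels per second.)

08:29:42:16

917476 ÷ 30 = 30582 full seconds, remainder 16 frames.
30582 s = 8 h 29 min 42 s.
Timecode: 08:29:42:16.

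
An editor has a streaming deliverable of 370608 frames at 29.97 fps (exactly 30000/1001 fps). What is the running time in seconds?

Running time = 370608 / (30000/1001) = 12365.9536 s.

12365.9536 seconds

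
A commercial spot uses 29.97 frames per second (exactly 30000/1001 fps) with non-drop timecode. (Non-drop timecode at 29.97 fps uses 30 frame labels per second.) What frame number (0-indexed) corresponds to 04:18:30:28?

frame 465328

Total seconds to the label: (4 × 3600 + 18 × 60 + 30) = 15510.
Frame index = 15510 × 30 + 28 = 465328.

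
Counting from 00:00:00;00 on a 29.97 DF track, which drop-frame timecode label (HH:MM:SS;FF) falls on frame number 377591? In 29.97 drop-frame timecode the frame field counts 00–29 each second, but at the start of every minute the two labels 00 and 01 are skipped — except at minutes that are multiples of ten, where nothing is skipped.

Ten DF minutes hold 17982 frames, so frame 377591 lies in block 20 (frames 359640–377621) with 17951 frames into that block.
The block's first minute is 1800 frames and the rest 1798 each; 17951 frames reaches minute 9, so 20 × 18 + 9 × 2 = 378 labels have been skipped so far.
Adding those back, label number 377591 + 378 = 377969 at 30 labels/s is 12598 s + 29 f = 3 h 29 min 58 s frame 29, i.e. 03:29:58;29.

03:29:58;29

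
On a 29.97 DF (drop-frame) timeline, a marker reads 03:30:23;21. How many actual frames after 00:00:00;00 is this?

As if non-drop at 30 labels/s: (3 × 3600 + 30 × 60 + 23) × 30 + 21 = 378711.
Minute boundaries passed: 210; those not divisible by 10: 210 − 21 = 189; dropped labels = 2 × 189 = 378.
Actual frame index = 378711 − 378 = 378333.

378333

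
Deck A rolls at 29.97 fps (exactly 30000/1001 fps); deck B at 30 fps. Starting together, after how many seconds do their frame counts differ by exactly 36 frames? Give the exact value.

1201.2 seconds

The gap grows by |30 − 30000/1001| = 30/1001 frames per second.
Time for a 36-frame gap: 36 ÷ (30/1001) = 1201.2 s.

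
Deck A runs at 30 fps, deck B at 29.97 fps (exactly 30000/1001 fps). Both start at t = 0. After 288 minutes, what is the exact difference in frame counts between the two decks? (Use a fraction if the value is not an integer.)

518400/1001 frames

288 min = 17280 s.
A emits 30 × 17280 = 518400 frames; B emits 30000/1001 × 17280 = 518400000/1001.
Difference = 518400/1001 frames (≈ 517.8821); B is behind A.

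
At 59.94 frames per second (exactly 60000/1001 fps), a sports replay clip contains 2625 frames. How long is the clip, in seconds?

43.79375 seconds

Running time = 2625 / (60000/1001) = 43.79375 s.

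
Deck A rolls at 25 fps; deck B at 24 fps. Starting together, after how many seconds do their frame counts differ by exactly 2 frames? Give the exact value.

The gap grows by |24 − 25| = 1 frame per second.
Time for a 2-frame gap: 2 ÷ (1) = 2 s.

2 seconds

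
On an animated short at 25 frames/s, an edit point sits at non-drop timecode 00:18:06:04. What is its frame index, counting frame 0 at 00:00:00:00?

27154

Total seconds to the label: (0 × 3600 + 18 × 60 + 6) = 1086.
Frame index = 1086 × 25 + 4 = 27154.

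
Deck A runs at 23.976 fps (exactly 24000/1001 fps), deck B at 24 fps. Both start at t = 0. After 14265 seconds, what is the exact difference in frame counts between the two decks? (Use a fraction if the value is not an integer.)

A emits 24000/1001 × 14265 = 342360000/1001 frames; B emits 24 × 14265 = 342360.
Difference = 342360/1001 frames (≈ 342.0180); B is ahead of A.

342360/1001 frames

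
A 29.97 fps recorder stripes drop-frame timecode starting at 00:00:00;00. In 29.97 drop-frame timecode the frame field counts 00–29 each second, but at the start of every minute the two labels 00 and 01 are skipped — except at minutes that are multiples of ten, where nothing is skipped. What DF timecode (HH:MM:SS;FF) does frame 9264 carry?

00:05:09;04

Ten DF minutes hold 17982 frames, so frame 9264 lies in block 0 (frames 0–17981) with 9264 frames into that block.
The block's first minute is 1800 frames and the rest 1798 each; 9264 frames reaches minute 5, so 0 × 18 + 5 × 2 = 10 labels have been skipped so far.
Adding those back, label number 9264 + 10 = 9274 at 30 labels/s is 309 s + 4 f = 0 h 5 min 9 s frame 4, i.e. 00:05:09;04.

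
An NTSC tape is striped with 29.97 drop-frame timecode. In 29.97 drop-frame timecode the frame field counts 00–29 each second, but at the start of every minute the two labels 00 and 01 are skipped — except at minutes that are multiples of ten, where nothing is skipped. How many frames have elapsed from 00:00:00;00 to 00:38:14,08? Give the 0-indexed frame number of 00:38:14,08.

As if non-drop at 30 labels/s: (0 × 3600 + 38 × 60 + 14) × 30 + 8 = 68828.
Minute boundaries passed: 38; those not divisible by 10: 38 − 3 = 35; dropped labels = 2 × 35 = 70.
Actual frame index = 68828 − 70 = 68758.

68758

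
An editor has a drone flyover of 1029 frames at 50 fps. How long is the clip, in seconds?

Running time = 1029 / (50) = 20.58 s.

20.58 seconds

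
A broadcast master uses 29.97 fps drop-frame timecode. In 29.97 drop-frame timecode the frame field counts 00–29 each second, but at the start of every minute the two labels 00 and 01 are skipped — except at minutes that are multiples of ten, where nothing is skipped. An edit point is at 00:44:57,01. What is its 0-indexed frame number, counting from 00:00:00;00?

As if non-drop at 30 labels/s: (0 × 3600 + 44 × 60 + 57) × 30 + 1 = 80911.
Minute boundaries passed: 44; those not divisible by 10: 44 − 4 = 40; dropped labels = 2 × 40 = 80.
Actual frame index = 80911 − 80 = 80831.

80831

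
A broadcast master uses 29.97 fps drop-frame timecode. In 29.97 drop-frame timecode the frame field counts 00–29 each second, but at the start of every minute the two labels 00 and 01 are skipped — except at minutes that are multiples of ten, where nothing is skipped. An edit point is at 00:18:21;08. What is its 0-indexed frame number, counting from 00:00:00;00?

As if non-drop at 30 labels/s: (0 × 3600 + 18 × 60 + 21) × 30 + 8 = 33038.
Minute boundaries passed: 18; those not divisible by 10: 18 − 1 = 17; dropped labels = 2 × 17 = 34.
Actual frame index = 33038 − 34 = 33004.

33004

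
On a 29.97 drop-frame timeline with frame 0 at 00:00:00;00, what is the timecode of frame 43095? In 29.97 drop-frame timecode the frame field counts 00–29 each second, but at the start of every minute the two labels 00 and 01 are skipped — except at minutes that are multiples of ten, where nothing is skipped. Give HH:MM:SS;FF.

Ten DF minutes hold 17982 frames, so frame 43095 lies in block 2 (frames 35964–53945) with 7131 frames into that block.
The block's first minute is 1800 frames and the rest 1798 each; 7131 frames reaches minute 3, so 2 × 18 + 3 × 2 = 42 labels have been skipped so far.
Adding those back, label number 43095 + 42 = 43137 at 30 labels/s is 1437 s + 27 f = 0 h 23 min 57 s frame 27, i.e. 00:23:57;27.

00:23:57;27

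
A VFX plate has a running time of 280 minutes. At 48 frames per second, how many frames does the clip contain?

806400 frames

280 min = 16800 s.
Frames = 16800 × 48 = 806400.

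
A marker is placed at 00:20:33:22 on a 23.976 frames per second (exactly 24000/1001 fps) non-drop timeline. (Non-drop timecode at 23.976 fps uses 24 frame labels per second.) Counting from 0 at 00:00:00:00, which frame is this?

Total seconds to the label: (0 × 3600 + 20 × 60 + 33) = 1233.
Frame index = 1233 × 24 + 22 = 29614.

frame 29614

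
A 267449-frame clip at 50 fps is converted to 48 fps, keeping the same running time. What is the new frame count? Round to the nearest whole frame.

Frames at target rate = 267449 × (48) / (50) = 6418776/25 ≈ 256751.040.
Nearest whole frame: 256751.

256751 frames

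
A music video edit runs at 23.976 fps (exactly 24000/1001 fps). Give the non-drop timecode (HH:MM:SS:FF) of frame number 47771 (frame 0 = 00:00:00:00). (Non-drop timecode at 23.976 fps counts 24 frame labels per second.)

00:33:10:11

47771 ÷ 24 = 1990 full seconds, remainder 11 frames.
1990 s = 0 h 33 min 10 s.
Timecode: 00:33:10:11.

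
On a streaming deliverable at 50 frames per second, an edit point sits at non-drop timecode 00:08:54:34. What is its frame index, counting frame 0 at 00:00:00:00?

26734

Total seconds to the label: (0 × 3600 + 8 × 60 + 54) = 534.
Frame index = 534 × 50 + 34 = 26734.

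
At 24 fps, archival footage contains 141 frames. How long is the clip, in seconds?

5.875 seconds

Running time = 141 / (24) = 5.875 s.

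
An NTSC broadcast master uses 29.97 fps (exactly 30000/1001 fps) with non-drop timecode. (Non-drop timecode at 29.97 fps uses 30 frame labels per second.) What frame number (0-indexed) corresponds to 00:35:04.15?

Total seconds to the label: (0 × 3600 + 35 × 60 + 4) = 2104.
Frame index = 2104 × 30 + 15 = 63135.

63135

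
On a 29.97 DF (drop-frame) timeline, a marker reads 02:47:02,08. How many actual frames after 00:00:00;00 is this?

300366

Complete 10-minute blocks: 16, each 17982 frames → 287712.
Remaining 7 whole minutes in the current block: 1800 + 6 × 1798 = 12588 frames.
Within the current minute: 2 × 30 + 8 − 2 = 66 (labels ;00/;01 skipped at this minute). Total = 287712 + 12588 + 66 = 300366.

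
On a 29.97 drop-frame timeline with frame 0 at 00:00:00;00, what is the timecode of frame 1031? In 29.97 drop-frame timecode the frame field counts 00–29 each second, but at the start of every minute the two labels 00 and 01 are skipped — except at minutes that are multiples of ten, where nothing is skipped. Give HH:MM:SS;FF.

00:00:34;11

Ten DF minutes hold 17982 frames, so frame 1031 lies in block 0 (frames 0–17981) with 1031 frames into that block.
The block's first minute is 1800 frames and the rest 1798 each; 1031 frames reaches minute 0, so 0 × 18 + 0 × 2 = 0 labels have been skipped so far.
Adding those back, label number 1031 + 0 = 1031 at 30 labels/s is 34 s + 11 f = 0 h 0 min 34 s frame 11, i.e. 00:00:34;11.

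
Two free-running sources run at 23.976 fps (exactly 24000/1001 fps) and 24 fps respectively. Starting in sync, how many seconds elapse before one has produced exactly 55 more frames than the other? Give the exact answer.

55055/24 seconds

The gap grows by |24 − 24000/1001| = 24/1001 frames per second.
Time for a 55-frame gap: 55 ÷ (24/1001) = 55055/24 s.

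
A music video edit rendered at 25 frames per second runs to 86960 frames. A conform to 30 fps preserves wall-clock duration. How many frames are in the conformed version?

104352 frames

Target frames = source frames × (target rate / source rate) = 86960 × (30)/(25) = 86960 × 6/5 = 104352.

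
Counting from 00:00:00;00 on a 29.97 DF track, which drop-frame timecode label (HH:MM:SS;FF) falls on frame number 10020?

00:05:34;10

Each 10-minute DF block holds 10 × 60 × 30 − 9 × 2 = 17982 frames. 10020 ÷ 17982 → 0 full blocks, remainder 10020.
Within the partial block the first minute is 1800 frames and each further minute 1798, so 5 further minute boundaries passed. Total skipped labels = 18 × 0 + 2 × 5 = 10.
Non-drop label index = 10020 + 10 = 10030; at 30 labels/s that is 00:05:34:10, i.e. DF 00:05:34;10.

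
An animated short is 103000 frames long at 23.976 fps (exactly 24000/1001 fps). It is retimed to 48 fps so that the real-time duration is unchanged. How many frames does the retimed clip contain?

Target frames = source frames × (target rate / source rate) = 103000 × (48)/(24000/1001) = 103000 × 1001/500 = 206206.

206206 frames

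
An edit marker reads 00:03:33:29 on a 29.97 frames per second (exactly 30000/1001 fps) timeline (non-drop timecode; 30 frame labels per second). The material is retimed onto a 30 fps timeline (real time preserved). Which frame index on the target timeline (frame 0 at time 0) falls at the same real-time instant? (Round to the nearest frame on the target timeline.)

frame 6425

Source frame index: (0×3600 + 3×60 + 33) × 30 + 29 = 6419.
Real time: 6419 / (30000/1001) = 6425419/30000 s.
Target frame: (6425419/30000) × (30) = 6425419/1000 ≈ 6425.419 → 6425.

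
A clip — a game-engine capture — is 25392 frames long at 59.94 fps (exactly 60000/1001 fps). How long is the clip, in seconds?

Running time = 25392 / (60000/1001) = 423.6232 s.

423.6232 seconds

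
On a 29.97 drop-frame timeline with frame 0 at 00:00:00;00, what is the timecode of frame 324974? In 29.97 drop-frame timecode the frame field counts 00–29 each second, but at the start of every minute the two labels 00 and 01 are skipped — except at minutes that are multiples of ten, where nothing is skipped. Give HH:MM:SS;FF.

Ten DF minutes hold 17982 frames, so frame 324974 lies in block 18 (frames 323676–341657) with 1298 frames into that block.
The block's first minute is 1800 frames and the rest 1798 each; 1298 frames reaches minute 0, so 18 × 18 + 0 × 2 = 324 labels have been skipped so far.
Adding those back, label number 324974 + 324 = 325298 at 30 labels/s is 10843 s + 8 f = 3 h 0 min 43 s frame 8, i.e. 03:00:43;08.

03:00:43;08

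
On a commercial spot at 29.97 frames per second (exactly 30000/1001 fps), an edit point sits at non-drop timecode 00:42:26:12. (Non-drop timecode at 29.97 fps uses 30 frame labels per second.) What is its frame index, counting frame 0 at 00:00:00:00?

Total seconds to the label: (0 × 3600 + 42 × 60 + 26) = 2546.
Frame index = 2546 × 30 + 12 = 76392.

frame 76392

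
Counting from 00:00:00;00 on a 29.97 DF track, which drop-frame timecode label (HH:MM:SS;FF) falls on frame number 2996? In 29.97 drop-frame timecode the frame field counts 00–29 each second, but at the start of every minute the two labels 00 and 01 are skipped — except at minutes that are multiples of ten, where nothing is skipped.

00:01:39;28

Ten DF minutes hold 17982 frames, so frame 2996 lies in block 0 (frames 0–17981) with 2996 frames into that block.
The block's first minute is 1800 frames and the rest 1798 each; 2996 frames reaches minute 1, so 0 × 18 + 1 × 2 = 2 labels have been skipped so far.
Adding those back, label number 2996 + 2 = 2998 at 30 labels/s is 99 s + 28 f = 0 h 1 min 39 s frame 28, i.e. 00:01:39;28.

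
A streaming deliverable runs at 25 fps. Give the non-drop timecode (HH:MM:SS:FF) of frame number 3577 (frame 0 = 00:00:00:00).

00:02:23:02

3577 ÷ 25 = 143 full seconds, remainder 2 frames.
143 s = 0 h 2 min 23 s.
Timecode: 00:02:23:02.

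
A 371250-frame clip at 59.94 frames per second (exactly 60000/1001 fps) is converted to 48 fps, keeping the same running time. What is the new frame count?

Target frames = source frames × (target rate / source rate) = 371250 × (48)/(60000/1001) = 371250 × 1001/1250 = 297297.

297297 frames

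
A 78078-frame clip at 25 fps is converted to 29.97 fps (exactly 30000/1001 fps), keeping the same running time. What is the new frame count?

Target frames = source frames × (target rate / source rate) = 78078 × (30000/1001)/(25) = 78078 × 1200/1001 = 93600.

93600 frames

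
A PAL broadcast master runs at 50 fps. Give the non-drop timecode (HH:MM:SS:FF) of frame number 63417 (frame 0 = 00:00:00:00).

00:21:08:17

63417 ÷ 50 = 1268 full seconds, remainder 17 frames.
1268 s = 0 h 21 min 8 s.
Timecode: 00:21:08:17.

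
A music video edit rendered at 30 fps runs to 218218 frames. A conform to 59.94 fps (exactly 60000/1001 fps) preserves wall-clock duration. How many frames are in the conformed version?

Target frames = source frames × (target rate / source rate) = 218218 × (60000/1001)/(30) = 218218 × 2000/1001 = 436000.

436000 frames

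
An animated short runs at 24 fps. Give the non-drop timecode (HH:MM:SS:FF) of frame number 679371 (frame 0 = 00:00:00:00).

679371 ÷ 24 = 28307 full seconds, remainder 3 frames.
28307 s = 7 h 51 min 47 s.
Timecode: 07:51:47:03.

07:51:47:03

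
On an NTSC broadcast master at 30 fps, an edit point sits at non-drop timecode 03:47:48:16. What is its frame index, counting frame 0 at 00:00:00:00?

Total seconds to the label: (3 × 3600 + 47 × 60 + 48) = 13668.
Frame index = 13668 × 30 + 16 = 410056.

410056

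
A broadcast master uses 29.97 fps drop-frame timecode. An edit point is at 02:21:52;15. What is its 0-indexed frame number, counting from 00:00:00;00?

Complete 10-minute blocks: 14, each 17982 frames → 251748.
Remaining 1 whole minute in the current block: 1800 + 0 × 1798 = 1800 frames.
Within the current minute: 52 × 30 + 15 − 2 = 1573 (labels ;00/;01 skipped at this minute). Total = 251748 + 1800 + 1573 = 255121.

255121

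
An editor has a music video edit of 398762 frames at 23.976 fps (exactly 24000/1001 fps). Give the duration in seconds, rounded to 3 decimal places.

Running time = 398762 × 1001/24000 = 199580381/12000 s ≈ 16631.698 s.

16631.698 seconds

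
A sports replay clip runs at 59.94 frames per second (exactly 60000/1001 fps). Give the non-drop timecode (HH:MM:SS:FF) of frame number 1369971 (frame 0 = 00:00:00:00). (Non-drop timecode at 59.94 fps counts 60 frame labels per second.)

1369971 ÷ 60 = 22832 full seconds, remainder 51 frames.
22832 s = 6 h 20 min 32 s.
Timecode: 06:20:32:51.

06:20:32:51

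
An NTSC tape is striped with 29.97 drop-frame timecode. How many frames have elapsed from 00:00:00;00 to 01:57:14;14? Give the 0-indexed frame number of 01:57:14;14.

210822

As if non-drop at 30 labels/s: (1 × 3600 + 57 × 60 + 14) × 30 + 14 = 211034.
Minute boundaries passed: 117; those not divisible by 10: 117 − 11 = 106; dropped labels = 2 × 106 = 212.
Actual frame index = 211034 − 212 = 210822.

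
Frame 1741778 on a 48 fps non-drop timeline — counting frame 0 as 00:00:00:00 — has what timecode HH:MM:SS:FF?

1741778 ÷ 48 = 36287 full seconds, remainder 2 frames.
36287 s = 10 h 4 min 47 s.
Timecode: 10:04:47:02.

10:04:47:02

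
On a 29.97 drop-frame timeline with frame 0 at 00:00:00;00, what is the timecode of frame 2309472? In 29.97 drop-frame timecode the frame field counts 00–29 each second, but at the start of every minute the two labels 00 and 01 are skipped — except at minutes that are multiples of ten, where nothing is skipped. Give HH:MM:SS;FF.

Ten DF minutes hold 17982 frames, so frame 2309472 lies in block 128 (frames 2301696–2319677) with 7776 frames into that block.
The block's first minute is 1800 frames and the rest 1798 each; 7776 frames reaches minute 4, so 128 × 18 + 4 × 2 = 2312 labels have been skipped so far.
Adding those back, label number 2309472 + 2312 = 2311784 at 30 labels/s is 77059 s + 14 f = 21 h 24 min 19 s frame 14, i.e. 21:24:19;14.

21:24:19;14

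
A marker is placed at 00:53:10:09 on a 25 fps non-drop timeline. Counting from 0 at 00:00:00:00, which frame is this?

79759

Total seconds to the label: (0 × 3600 + 53 × 60 + 10) = 3190.
Frame index = 3190 × 25 + 9 = 79759.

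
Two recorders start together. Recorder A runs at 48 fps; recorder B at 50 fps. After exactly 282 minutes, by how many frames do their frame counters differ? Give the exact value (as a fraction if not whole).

33840 frames

282 min = 16920 s.
A emits 48 × 16920 = 812160 frames; B emits 50 × 16920 = 846000.
Difference = 33840 frames; B is ahead of A.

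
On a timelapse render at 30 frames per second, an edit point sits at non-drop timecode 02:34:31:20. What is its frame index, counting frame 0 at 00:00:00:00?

Total seconds to the label: (2 × 3600 + 34 × 60 + 31) = 9271.
Frame index = 9271 × 30 + 20 = 278150.

frame 278150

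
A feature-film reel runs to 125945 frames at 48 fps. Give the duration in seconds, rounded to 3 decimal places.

2623.854 seconds

Running time = 125945 × 1/48 = 125945/48 s ≈ 2623.854 s.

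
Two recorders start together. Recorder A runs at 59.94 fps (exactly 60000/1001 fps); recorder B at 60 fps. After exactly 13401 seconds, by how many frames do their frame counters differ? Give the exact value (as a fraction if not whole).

A emits 60000/1001 × 13401 = 804060000/1001 frames; B emits 60 × 13401 = 804060.
Difference = 804060/1001 frames (≈ 803.2567); B is ahead of A.

804060/1001 frames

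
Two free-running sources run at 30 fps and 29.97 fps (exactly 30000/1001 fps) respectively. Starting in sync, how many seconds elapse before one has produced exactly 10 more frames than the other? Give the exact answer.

The gap grows by |30000/1001 − 30| = 30/1001 frames per second.
Time for a 10-frame gap: 10 ÷ (30/1001) = 1001/3 s.

1001/3 seconds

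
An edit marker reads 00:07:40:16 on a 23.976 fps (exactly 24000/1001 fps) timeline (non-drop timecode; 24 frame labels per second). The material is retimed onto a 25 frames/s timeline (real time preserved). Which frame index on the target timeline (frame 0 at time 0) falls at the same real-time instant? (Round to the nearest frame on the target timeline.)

frame 11528

Source frame index: (0×3600 + 7×60 + 40) × 24 + 16 = 11056.
Real time: 11056 / (24000/1001) = 691691/1500 s.
Target frame: (691691/1500) × (25) = 691691/60 ≈ 11528.183 → 11528.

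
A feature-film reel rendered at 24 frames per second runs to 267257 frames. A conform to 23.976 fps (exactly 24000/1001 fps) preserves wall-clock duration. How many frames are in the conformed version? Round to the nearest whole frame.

Frames at target rate = 267257 × (24000/1001) / (24) = 267257000/1001 ≈ 266990.010.
Nearest whole frame: 266990.

266990 frames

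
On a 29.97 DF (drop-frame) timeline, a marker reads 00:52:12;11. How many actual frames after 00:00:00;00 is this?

93877

Complete 10-minute blocks: 5, each 17982 frames → 89910.
Remaining 2 whole minutes in the current block: 1800 + 1 × 1798 = 3598 frames.
Within the current minute: 12 × 30 + 11 − 2 = 369 (labels ;00/;01 skipped at this minute). Total = 89910 + 3598 + 369 = 93877.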